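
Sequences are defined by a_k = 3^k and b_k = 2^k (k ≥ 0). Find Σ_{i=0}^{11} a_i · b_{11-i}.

527345

Write out a_i and b_{11-i} for i = 0,…,11 and sum the products.
Σ = 1·2048 + 3·1024 + 9·512 + 27·256 + 81·128 + 243·64 + 729·32 + 2187·16 + 6561·8 + 19683·4 + 59049·2 + 177147·1 = 527345.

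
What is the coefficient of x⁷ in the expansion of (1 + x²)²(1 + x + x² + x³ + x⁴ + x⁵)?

3

(1 + x²)² has coefficients 1,0,2,0,1 for degrees 0…4.
(1 + x + x² + x³ + x⁴ + x⁵) has coefficients 1,1,1,1,1,1,0,0 for degrees 0…7.
[x⁷] = 1·0 + 2·1 + 1·1 = 3.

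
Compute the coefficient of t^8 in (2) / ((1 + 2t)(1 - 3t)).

8078

Partial fractions give a closed form: a_n = (4/5)·(-2)^n + (6/5)·3^n.
At n = 8: a_8 = 8078.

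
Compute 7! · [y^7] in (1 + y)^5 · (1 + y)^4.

The EGF product rule gives c_7 = Σ_{k_1+k_2=7} C(7; k_1,k_2) · ∏ g_i(k_i), where (1+y)^5 gives the falling factorial (5)_k; (1+y)^4 gives the falling factorial (4)_k.
g_1(k) for k = 0…7: 1, 5, 20, 60, 120, 120, 0, 0.
g_2(k) for k = 0…7: 1, 4, 12, 24, 24, 0, 0, 0.
c_7 = Σ_k C(7,k)·g_1(k)·g_2(7−k) = 35·60·24 + 35·120·24 + 21·120·12 = 50400 + 100800 + 30240 = 181440.

181440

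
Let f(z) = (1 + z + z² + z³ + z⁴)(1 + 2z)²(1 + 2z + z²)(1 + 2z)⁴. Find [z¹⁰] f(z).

(1 + z + z² + z³ + z⁴) has coefficients 1,1,1,1,1 for degrees 0…4.
(1 + 2z)² has coefficients 1,4,4,0,0,0,0,0,0,0,0 for degrees 0…10.
Multiplying by (1 + 2z + z²) gives running coefficients 1,6,13,12,4,0,0,0,0,0,0 for degrees 0…10.
Finally multiplying by (1 + 2z)⁴, the product of all factors after the first has coefficients 1,14,85,292,620,832,688,320,64,0,0 for degrees 0…10.
[z¹⁰] = 1·0 + 1·0 + 1·64 + 1·320 + 1·688 = 1072.

1072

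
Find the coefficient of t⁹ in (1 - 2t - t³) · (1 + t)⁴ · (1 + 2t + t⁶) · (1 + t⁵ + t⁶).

(1 - 2t - t³) has coefficients 1,-2,0,-1 for degrees 0…3.
(1 + t)⁴ has coefficients 1,4,6,4,1,0,0,0,0,0 for degrees 0…9.
Multiplying by (1 + 2t + t⁶) gives running coefficients 1,6,14,16,9,2,1,4,6,4 for degrees 0…9.
Finally multiplying by (1 + t⁵ + t⁶), the product of all factors after the first has coefficients 1,6,14,16,9,3,8,24,36,29 for degrees 0…9.
[t⁹] = 1·29 − 2·36 − 1·8 = -51.

-51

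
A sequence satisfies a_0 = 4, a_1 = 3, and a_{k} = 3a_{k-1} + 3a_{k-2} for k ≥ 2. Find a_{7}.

The ordinary generating function has denominator 1 - 3q - 3q^2.
Iterating the recurrence: a_0,…,a_{7} = 4, 3, 21, 72, 279, 1053, 3996, 15147.

15147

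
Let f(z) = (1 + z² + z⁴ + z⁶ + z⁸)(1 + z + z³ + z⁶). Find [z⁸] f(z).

2

(1 + z² + z⁴ + z⁶ + z⁸) has coefficients 1,0,1,0,1,0,1,0,1 for degrees 0…8.
(1 + z + z³ + z⁶) has coefficients 1,1,0,1,0,0,1,0,0 for degrees 0…8.
[z⁸] = 1·0 + 1·1 + 1·0 + 1·0 + 1·1 = 2.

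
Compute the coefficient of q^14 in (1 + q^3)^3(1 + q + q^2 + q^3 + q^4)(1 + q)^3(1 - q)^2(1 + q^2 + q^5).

-10

(1 + q^3)^3 has coefficients 1,0,0,3,0,0,3,0,0,1 for degrees 0…9.
(1 + q + q^2 + q^3 + q^4) has coefficients 1,1,1,1,1,0,0,0,0,0,0,0,0,0,0 for degrees 0…14.
Multiplying by (1 + q)^3 gives running coefficients 1,4,7,8,8,7,4,1,0,0,0,0,0,0,0 for degrees 0…14.
Multiplying by (1 - q)^2 gives running coefficients 1,2,0,-2,-1,-1,-2,0,2,1,0,0,0,0,0 for degrees 0…14.
Finally multiplying by (1 + q^2 + q^5), the product of all factors after the first has coefficients 1,2,1,0,-1,-2,-1,-1,-2,0,1,-1,0,2,1 for degrees 0…14.
[q^14] = 1·1 + 3·(-1) + 3·(-2) + 1·(-2) = -10.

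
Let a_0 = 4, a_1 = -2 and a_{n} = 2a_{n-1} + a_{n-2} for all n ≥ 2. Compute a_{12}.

-4756

The ordinary generating function has denominator 1 - 2q - q^2.
Iterating the recurrence: a_0,…,a_{12} = 4, -2, 0, -2, -4, -10, -24, -58, -140, -338, -816, -1970, -4756.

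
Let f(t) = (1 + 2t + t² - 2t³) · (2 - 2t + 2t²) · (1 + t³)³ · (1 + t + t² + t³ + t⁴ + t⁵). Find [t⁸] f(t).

(1 + 2t + t² - 2t³) has coefficients 1,2,1,-2 for degrees 0…3.
(2 - 2t + 2t²) has coefficients 2,-2,2,0,0,0,0,0,0 for degrees 0…8.
Multiplying by (1 + t³)³ gives running coefficients 2,-2,2,6,-6,6,6,-6,6 for degrees 0…8.
Finally multiplying by (1 + t + t² + t³ + t⁴ + t⁵), the product of all factors after the first has coefficients 2,0,2,8,2,8,12,8,12 for degrees 0…8.
[t⁸] = 1·12 + 2·8 + 1·12 − 2·8 = 24.

24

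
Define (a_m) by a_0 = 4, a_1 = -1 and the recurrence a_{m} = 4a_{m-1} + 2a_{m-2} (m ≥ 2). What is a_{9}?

111344

The ordinary generating function has denominator 1 - 4y - 2y^2.
Iterating the recurrence: a_0,…,a_{9} = 4, -1, 4, 14, 64, 284, 1264, 5624, 25024, 111344.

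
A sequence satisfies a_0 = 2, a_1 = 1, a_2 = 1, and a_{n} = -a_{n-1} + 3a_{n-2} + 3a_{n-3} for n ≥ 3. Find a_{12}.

The ordinary generating function has denominator 1 + z - 3z^2 - 3z^3.
Iterating the recurrence: a_0,…,a_{12} = 2, 1, 1, 8, -2, 29, -11, 92, -38, 281, -119, 848, -362.

-362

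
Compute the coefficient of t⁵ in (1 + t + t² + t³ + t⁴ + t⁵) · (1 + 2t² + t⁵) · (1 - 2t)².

(1 + t + t² + t³ + t⁴ + t⁵) has coefficients 1,1,1,1,1,1 for degrees 0…5.
(1 + 2t² + t⁵) has coefficients 1,0,2,0,0,1 for degrees 0…5.
Finally multiplying by (1 - 2t)², the product of all factors after the first has coefficients 1,-4,6,-8,8,1 for degrees 0…5.
[t⁵] = 1·1 + 1·8 + 1·(-8) + 1·6 + 1·(-4) + 1·1 = 4.

4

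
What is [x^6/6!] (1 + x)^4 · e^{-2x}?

-224

The EGF product rule gives c_6 = Σ_{k_1+k_2=6} C(6; k_1,k_2) · ∏ g_i(k_i), where (1+x)^4 gives the falling factorial (4)_k; e^{-2x} gives (-2)^k.
g_1(k) for k = 0…6: 1, 4, 12, 24, 24, 0, 0.
g_2(k) for k = 0…6: 1, -2, 4, -8, 16, -32, 64.
c_6 = Σ_k C(6,k)·g_1(k)·g_2(6−k) = 1·1·64 + 6·4·(-32) + 15·12·16 + 20·24·(-8) + 15·24·4 = 64 − 768 + 2880 − 3840 + 1440 = -224.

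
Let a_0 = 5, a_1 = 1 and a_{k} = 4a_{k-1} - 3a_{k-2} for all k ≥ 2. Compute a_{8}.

-13115

The ordinary generating function has denominator 1 - 4z + 3z^2.
Iterating the recurrence: a_0,…,a_{8} = 5, 1, -11, -47, -155, -479, -1451, -4367, -13115.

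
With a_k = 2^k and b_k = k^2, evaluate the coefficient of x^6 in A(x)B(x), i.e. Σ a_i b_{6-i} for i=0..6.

Write out a_i and b_{6-i} for i = 0,…,6 and sum the products.
Σ = 1·36 + 2·25 + 4·16 + 8·9 + 16·4 + 32·1 + 64·0 = 318.

318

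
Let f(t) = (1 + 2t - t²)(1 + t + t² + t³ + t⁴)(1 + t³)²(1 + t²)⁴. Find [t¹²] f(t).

55

(1 + 2t - t²) has coefficients 1,2,-1 for degrees 0…2.
(1 + t + t² + t³ + t⁴) has coefficients 1,1,1,1,1,0,0,0,0,0,0,0,0 for degrees 0…12.
Multiplying by (1 + t³)² gives running coefficients 1,1,1,3,3,2,3,3,1,1,1,0,0 for degrees 0…12.
Finally multiplying by (1 + t²)⁴, the product of all factors after the first has coefficients 1,1,5,7,13,20,25,33,36,38,36,33,25 for degrees 0…12.
[t¹²] = 1·25 + 2·33 − 1·36 = 55.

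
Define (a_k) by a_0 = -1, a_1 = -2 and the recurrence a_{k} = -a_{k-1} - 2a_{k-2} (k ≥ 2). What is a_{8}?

The ordinary generating function has denominator 1 + y + 2y^2.
Iterating the recurrence: a_0,…,a_{8} = -1, -2, 4, 0, -8, 8, 8, -24, 8.

8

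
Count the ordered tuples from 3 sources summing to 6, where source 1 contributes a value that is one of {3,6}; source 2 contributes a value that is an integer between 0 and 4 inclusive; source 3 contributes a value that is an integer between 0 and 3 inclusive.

5

The generating function for the choices is (q^3 + q^6)·(1 + q + q^2 + q^3 + q^4)·(1 + q + q^2 + q^3); the count is [q^6].
(q^3 + q^6) has coefficients 0,0,0,1,0,0,1 for degrees 0…6.
(1 + q + q^2 + q^3 + q^4) has coefficients 1,1,1,1,1,0,0 for degrees 0…6.
Finally multiplying by (1 + q + q^2 + q^3), the product of all factors after the first has coefficients 1,2,3,4,4,3,2 for degrees 0…6.
[q^6] = 1·4 + 1·1 = 5.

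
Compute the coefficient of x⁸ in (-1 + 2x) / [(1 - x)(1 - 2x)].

-1

The denominator gives the recurrence a_n = 3a_(n−1) − 2a_(n−2) for n ≥ 2; the numerator fixes a_0 = -1, a_1 = -1.
Iterating: -1, -1, -1, -1, -1, -1, -1, -1, -1, so a_8 = -1.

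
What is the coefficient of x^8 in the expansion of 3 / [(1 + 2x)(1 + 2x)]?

6912

The denominator gives the recurrence a_n = −4a_(n−1) − 4a_(n−2) for n ≥ 2; the numerator fixes a_0 = 3, a_1 = -12.
Iterating: 3, -12, 36, -96, 240, -576, 1344, -3072, 6912, so a_8 = 6912.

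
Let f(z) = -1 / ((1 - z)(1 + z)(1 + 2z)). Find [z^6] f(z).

Partial fractions give a closed form: a_n = (-1/6)·1^n + (1/2)·(-1)^n + (-4/3)·(-2)^n.
At n = 6: a_6 = -85.

-85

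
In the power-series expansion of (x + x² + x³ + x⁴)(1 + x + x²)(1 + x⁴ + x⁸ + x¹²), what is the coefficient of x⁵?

(x + x² + x³ + x⁴) has coefficients 0,1,1,1,1 for degrees 0…4.
(1 + x + x²) has coefficients 1,1,1,0,0,0 for degrees 0…5.
Finally multiplying by (1 + x⁴ + x⁸ + x¹²), the product of all factors after the first has coefficients 1,1,1,0,1,1 for degrees 0…5.
[x⁵] = 1·1 + 1·0 + 1·1 + 1·1 = 3.

3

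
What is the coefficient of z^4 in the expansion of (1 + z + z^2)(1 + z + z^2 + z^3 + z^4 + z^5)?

3

(1 + z + z^2) has coefficients 1,1,1 for degrees 0…2.
(1 + z + z^2 + z^3 + z^4 + z^5) has coefficients 1,1,1,1,1 for degrees 0…4.
[z^4] = 1·1 + 1·1 + 1·1 = 3.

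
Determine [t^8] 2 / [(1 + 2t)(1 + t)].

Partial fractions give a closed form: a_n = (4)·(-2)^n + (-2)·(-1)^n.
At n = 8: a_8 = 1022.

1022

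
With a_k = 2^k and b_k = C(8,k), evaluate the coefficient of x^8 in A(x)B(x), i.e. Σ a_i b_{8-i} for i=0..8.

6561

The convolution is the t^8 coefficient of A(t)B(t).
Σ = 1·1 + 2·8 + 4·28 + 8·56 + 16·70 + 32·56 + 64·28 + 128·8 + 256·1 = 6561.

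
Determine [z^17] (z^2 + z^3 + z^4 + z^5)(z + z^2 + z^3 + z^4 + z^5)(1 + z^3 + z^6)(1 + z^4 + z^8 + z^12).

(z^2 + z^3 + z^4 + z^5) has coefficients 0,0,1,1,1,1 for degrees 0…5.
(z + z^2 + z^3 + z^4 + z^5) has coefficients 0,1,1,1,1,1,0,0,0,0,0,0,0,0,0,0,0,0 for degrees 0…17.
Multiplying by (1 + z^3 + z^6) gives running coefficients 0,1,1,1,2,2,1,2,2,1,1,1,0,0,0,0,0,0 for degrees 0…17.
Finally multiplying by (1 + z^4 + z^8 + z^12), the product of all factors after the first has coefficients 0,1,1,1,2,3,2,3,4,4,3,4,4,4,3,4,4,3 for degrees 0…17.
[z^17] = 1·4 + 1·3 + 1·4 + 1·4 = 15.

15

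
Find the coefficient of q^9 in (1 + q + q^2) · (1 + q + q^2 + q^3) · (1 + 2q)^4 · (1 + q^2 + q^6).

259

(1 + q + q^2) has coefficients 1,1,1 for degrees 0…2.
(1 + q + q^2 + q^3) has coefficients 1,1,1,1,0,0,0,0,0,0 for degrees 0…9.
Multiplying by (1 + 2q)^4 gives running coefficients 1,9,33,65,80,72,48,16,0,0 for degrees 0…9.
Finally multiplying by (1 + q^2 + q^6), the product of all factors after the first has coefficients 1,9,34,74,113,137,129,97,81,81 for degrees 0…9.
[q^9] = 1·81 + 1·81 + 1·97 = 259.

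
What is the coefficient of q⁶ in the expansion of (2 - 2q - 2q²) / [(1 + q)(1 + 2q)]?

318

The denominator gives the recurrence a_n = −3a_(n−1) − 2a_(n−2) for n ≥ 3; the numerator fixes a_0 = 2, a_1 = -8, a_2 = 18.
Iterating: 2, -8, 18, -38, 78, -158, 318, so a_6 = 318.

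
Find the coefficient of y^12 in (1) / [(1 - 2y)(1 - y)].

The denominator gives the recurrence a_n = 3a_(n−1) − 2a_(n−2) for n ≥ 2; the numerator fixes a_0 = 1, a_1 = 3.
Iterating: 1, 3, 7, 15, 31, 63, 127, 255, 511, 1023, 2047, 4095, 8191, so a_12 = 8191.

8191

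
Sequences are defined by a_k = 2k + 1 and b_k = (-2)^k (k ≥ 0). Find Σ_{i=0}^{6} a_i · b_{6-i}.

19

This is [x^6] in the product of the two ordinary generating functions.
Σ = 1·64 + 3·(-32) + 5·16 + 7·(-8) + 9·4 + 11·(-2) + 13·1 = 19.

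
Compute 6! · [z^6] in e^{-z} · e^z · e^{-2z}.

The EGF product rule gives c_6 = Σ_{k_1+k_2+k_3=6} C(6; k_1,k_2,k_3) · ∏ g_i(k_i), where e^{-z} gives (-1)^k; e^z gives (1)^k; e^{-2z} gives (-2)^k.
g_1(k) for k = 0…6: 1, -1, 1, -1, 1, -1, 1.
g_2(k) for k = 0…6: 1, 1, 1, 1, 1, 1, 1.
g_3(k) for k = 0…6: 1, -2, 4, -8, 16, -32, 64.
First combine the last two factors: h(k) = Σ_j C(k,j)·g_2(j)·g_3(k−j) for k = 0…6: 1, -1, 1, -1, 1, -1, 1.
c_6 = Σ_k C(6,k)·g_1(k)·h(6−k) = 1·1·1 + 6·(-1)·(-1) + 15·1·1 + 20·(-1)·(-1) + 15·1·1 + 6·(-1)·(-1) + 1·1·1 = 1 + 6 + 15 + 20 + 15 + 6 + 1 = 64.

64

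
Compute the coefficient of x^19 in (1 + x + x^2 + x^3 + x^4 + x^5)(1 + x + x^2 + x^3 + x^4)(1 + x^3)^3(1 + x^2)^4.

(1 + x + x^2 + x^3 + x^4 + x^5) has coefficients 1,1,1,1,1,1 for degrees 0…5.
(1 + x + x^2 + x^3 + x^4) has coefficients 1,1,1,1,1,0,0,0,0,0,0,0,0,0,0,0,0,0,0,0 for degrees 0…19.
Multiplying by (1 + x^3)^3 gives running coefficients 1,1,1,4,4,3,6,6,3,4,4,1,1,1,0,0,0,0,0,0 for degrees 0…19.
Finally multiplying by (1 + x^2)^4, the product of all factors after the first has coefficients 1,1,5,8,14,25,32,46,56,63,69,69,63,56,46,32,25,14,8,5 for degrees 0…19.
[x^19] = 1·5 + 1·8 + 1·14 + 1·25 + 1·32 + 1·46 = 130.

130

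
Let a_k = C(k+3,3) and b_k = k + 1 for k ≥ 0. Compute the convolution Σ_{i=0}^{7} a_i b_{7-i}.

This is [x^7] in the product of the two ordinary generating functions.
Σ = 1·8 + 4·7 + 10·6 + 20·5 + 35·4 + 56·3 + 84·2 + 120·1 = 792.

792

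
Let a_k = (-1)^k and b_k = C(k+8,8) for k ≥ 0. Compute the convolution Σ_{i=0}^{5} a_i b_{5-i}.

Write out a_i and b_{5-i} for i = 0,…,5 and sum the products.
Σ = 1·1287 − 1·495 + 1·165 − 1·45 + 1·9 − 1·1 = 920.

920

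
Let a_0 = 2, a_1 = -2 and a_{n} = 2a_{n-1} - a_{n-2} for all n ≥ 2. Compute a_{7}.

The ordinary generating function has denominator 1 - 2x + x^2.
Iterating the recurrence: a_0,…,a_{7} = 2, -2, -6, -10, -14, -18, -22, -26.

-26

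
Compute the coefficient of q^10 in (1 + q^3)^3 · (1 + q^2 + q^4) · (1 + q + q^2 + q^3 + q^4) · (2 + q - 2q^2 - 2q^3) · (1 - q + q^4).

4

(1 + q^3)^3 has coefficients 1,0,0,3,0,0,3,0,0,1 for degrees 0…9.
(1 + q^2 + q^4) has coefficients 1,0,1,0,1,0,0,0,0,0,0 for degrees 0…10.
Multiplying by (1 + q + q^2 + q^3 + q^4) gives running coefficients 1,1,2,2,3,2,2,1,1,0,0 for degrees 0…10.
Multiplying by (2 + q - 2q^2 - 2q^3) gives running coefficients 2,3,3,2,2,-1,-4,-6,-5,-5,-4 for degrees 0…10.
Finally multiplying by (1 - q + q^4), the product of all factors after the first has coefficients 2,1,0,-1,2,0,0,0,3,-1,-3 for degrees 0…10.
[q^10] = 1·(-3) + 3·0 + 3·2 + 1·1 = 4.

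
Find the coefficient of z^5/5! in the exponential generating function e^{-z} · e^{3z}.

The EGF product rule gives c_5 = Σ_{k_1+k_2=5} C(5; k_1,k_2) · ∏ g_i(k_i), where e^{-z} gives (-1)^k; e^{3z} gives (3)^k.
g_1(k) for k = 0…5: 1, -1, 1, -1, 1, -1.
g_2(k) for k = 0…5: 1, 3, 9, 27, 81, 243.
c_5 = Σ_k C(5,k)·g_1(k)·g_2(5−k) = 1·1·243 + 5·(-1)·81 + 10·1·27 + 10·(-1)·9 + 5·1·3 + 1·(-1)·1 = 243 − 405 + 270 − 90 + 15 − 1 = 32.

32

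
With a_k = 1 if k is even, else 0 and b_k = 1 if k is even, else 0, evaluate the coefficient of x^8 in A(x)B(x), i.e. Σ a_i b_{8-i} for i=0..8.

5

The convolution is the t^8 coefficient of A(t)B(t).
Σ = 1·1 + 0·0 + 1·1 + 0·0 + 1·1 + 0·0 + 1·1 + 0·0 + 1·1 = 5.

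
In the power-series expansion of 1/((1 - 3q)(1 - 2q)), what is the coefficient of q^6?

2059

Partial fractions give a closed form: a_n = (3)·3^n + (-2)·2^n.
At n = 6: a_6 = 2059.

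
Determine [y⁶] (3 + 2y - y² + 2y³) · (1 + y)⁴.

7

(3 + 2y - y² + 2y³) has coefficients 3,2,-1,2 for degrees 0…3.
(1 + y)⁴ has coefficients 1,4,6,4,1,0,0 for degrees 0…6.
[y⁶] = 3·0 + 2·0 − 1·1 + 2·4 = 7.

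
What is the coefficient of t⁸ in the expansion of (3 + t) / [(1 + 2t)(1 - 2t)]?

Partial fractions give a closed form: a_n = (5/4)·(-2)^n + (7/4)·2^n.
At n = 8: a_8 = 768.

768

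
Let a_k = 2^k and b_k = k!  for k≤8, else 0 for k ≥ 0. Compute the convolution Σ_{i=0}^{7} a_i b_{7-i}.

7504

Write out a_i and b_{7-i} for i = 0,…,7 and sum the products.
Σ = 1·5040 + 2·720 + 4·120 + 8·24 + 16·6 + 32·2 + 64·1 + 128·1 = 7504.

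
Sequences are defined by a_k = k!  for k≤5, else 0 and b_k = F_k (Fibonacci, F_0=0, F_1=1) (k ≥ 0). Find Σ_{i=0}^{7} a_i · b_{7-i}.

Write out a_i and b_{7-i} for i = 0,…,7 and sum the products.
Σ = 1·13 + 1·8 + 2·5 + 6·3 + 24·2 + 120·1 + 0·1 + 0·0 = 217.

217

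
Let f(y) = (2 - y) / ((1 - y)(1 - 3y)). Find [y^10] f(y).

147622

Partial fractions give a closed form: a_n = (-1/2)·1^n + (5/2)·3^n.
At n = 10: a_10 = 147622.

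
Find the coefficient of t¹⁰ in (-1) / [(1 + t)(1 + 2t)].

-2047

Partial fractions give a closed form: a_n = (1)·(-1)^n + (-2)·(-2)^n.
At n = 10: a_10 = -2047.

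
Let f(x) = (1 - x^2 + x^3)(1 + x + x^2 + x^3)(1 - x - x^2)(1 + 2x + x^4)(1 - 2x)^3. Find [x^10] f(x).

(1 - x^2 + x^3) has coefficients 1,0,-1,1 for degrees 0…3.
(1 + x + x^2 + x^3) has coefficients 1,1,1,1,0,0,0,0,0,0,0 for degrees 0…10.
Multiplying by (1 - x - x^2) gives running coefficients 1,0,-1,-1,-2,-1,0,0,0,0,0 for degrees 0…10.
Multiplying by (1 + 2x + x^4) gives running coefficients 1,2,-1,-3,-3,-5,-3,-1,-2,-1,0 for degrees 0…10.
Finally multiplying by (1 - 2x)^3, the product of all factors after the first has coefficients 1,-4,-1,19,-13,-15,15,-19,8,23,-10 for degrees 0…10.
[x^10] = 1·(-10) − 1·8 + 1·(-19) = -37.

-37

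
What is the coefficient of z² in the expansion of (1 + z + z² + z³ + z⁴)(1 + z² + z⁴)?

(1 + z + z² + z³ + z⁴) has coefficients 1,1,1 for degrees 0…2.
(1 + z² + z⁴) has coefficients 1,0,1 for degrees 0…2.
[z²] = 1·1 + 1·0 + 1·1 = 2.

2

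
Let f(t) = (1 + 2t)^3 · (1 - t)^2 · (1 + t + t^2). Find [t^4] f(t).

(1 + 2t)^3 has coefficients 1,6,12,8 for degrees 0…3.
(1 - t)^2 has coefficients 1,-2,1,0,0 for degrees 0…4.
Finally multiplying by (1 + t + t^2), the product of all factors after the first has coefficients 1,-1,0,-1,1 for degrees 0…4.
[t^4] = 1·1 + 6·(-1) + 12·0 + 8·(-1) = -13.

-13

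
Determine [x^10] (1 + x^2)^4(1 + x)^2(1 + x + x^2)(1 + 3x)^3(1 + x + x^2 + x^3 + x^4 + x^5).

(1 + x^2)^4 has coefficients 1,0,4,0,6,0,4,0,1 for degrees 0…8.
(1 + x)^2 has coefficients 1,2,1,0,0,0,0,0,0,0,0 for degrees 0…10.
Multiplying by (1 + x + x^2) gives running coefficients 1,3,4,3,1,0,0,0,0,0,0 for degrees 0…10.
Multiplying by (1 + 3x)^3 gives running coefficients 1,12,58,147,217,198,108,27,0,0,0 for degrees 0…10.
Finally multiplying by (1 + x + x^2 + x^3 + x^4 + x^5), the product of all factors after the first has coefficients 1,13,71,218,435,633,740,755,697,550,333 for degrees 0…10.
[x^10] = 1·333 + 4·697 + 6·740 + 4·435 + 1·71 = 9372.

9372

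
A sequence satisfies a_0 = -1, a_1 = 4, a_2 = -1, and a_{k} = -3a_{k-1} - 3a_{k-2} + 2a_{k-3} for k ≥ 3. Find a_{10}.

The ordinary generating function has denominator 1 + 3t + 3t^2 - 2t^3.
Iterating the recurrence: a_0,…,a_{10} = -1, 4, -1, -11, 44, -101, 149, -56, -481, 1909, -4396.

-4396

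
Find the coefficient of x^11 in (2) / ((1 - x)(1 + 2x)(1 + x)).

-5460

Partial fractions give a closed form: a_n = (1/3)·1^n + (8/3)·(-2)^n + (-1)·(-1)^n.
At n = 11: a_11 = -5460.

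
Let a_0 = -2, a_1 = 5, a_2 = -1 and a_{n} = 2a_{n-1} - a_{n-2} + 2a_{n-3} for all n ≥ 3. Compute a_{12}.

-2459

The ordinary generating function has denominator 1 - 2y + y^2 - 2y^3.
Iterating the recurrence: a_0,…,a_{12} = -2, 5, -1, -11, -11, -13, -37, -83, -155, -301, -613, -1235, -2459.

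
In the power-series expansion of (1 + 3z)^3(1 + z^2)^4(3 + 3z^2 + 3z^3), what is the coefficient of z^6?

1029

(1 + 3z)^3 has coefficients 1,9,27,27 for degrees 0…3.
(1 + z^2)^4 has coefficients 1,0,4,0,6,0,4 for degrees 0…6.
Finally multiplying by (3 + 3z^2 + 3z^3), the product of all factors after the first has coefficients 3,0,15,3,30,12,30 for degrees 0…6.
[z^6] = 1·30 + 9·12 + 27·30 + 27·3 = 1029.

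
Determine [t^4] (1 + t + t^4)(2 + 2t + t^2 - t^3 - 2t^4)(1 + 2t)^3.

(1 + t + t^4) has coefficients 1,1,0,0,1 for degrees 0…4.
(2 + 2t + t^2 - t^3 - 2t^4) has coefficients 2,2,1,-1,-2 for degrees 0…4.
Finally multiplying by (1 + 2t)^3, the product of all factors after the first has coefficients 2,14,37,45,20 for degrees 0…4.
[t^4] = 1·20 + 1·45 + 1·2 = 67.

67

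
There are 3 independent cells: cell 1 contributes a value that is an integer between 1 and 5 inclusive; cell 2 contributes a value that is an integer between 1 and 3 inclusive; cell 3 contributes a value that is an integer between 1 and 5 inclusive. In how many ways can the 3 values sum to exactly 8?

The generating function for the choices is (y + y^2 + y^3 + y^4 + y^5)·(y + y^2 + y^3)·(y + y^2 + y^3 + y^4 + y^5); the count is [y^8].
(y + y^2 + y^3 + y^4 + y^5) has coefficients 0,1,1,1,1,1 for degrees 0…5.
(y + y^2 + y^3) has coefficients 0,1,1,1,0,0,0,0,0 for degrees 0…8.
Finally multiplying by (y + y^2 + y^3 + y^4 + y^5), the product of all factors after the first has coefficients 0,0,1,2,3,3,3,2,1 for degrees 0…8.
[y^8] = 1·2 + 1·3 + 1·3 + 1·3 + 1·2 = 13.

13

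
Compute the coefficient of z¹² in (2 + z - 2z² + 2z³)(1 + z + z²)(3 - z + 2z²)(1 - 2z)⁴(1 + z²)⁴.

(2 + z - 2z² + 2z³) has coefficients 2,1,-2,2 for degrees 0…3.
(1 + z + z²) has coefficients 1,1,1,0,0,0,0,0,0,0,0,0,0 for degrees 0…12.
Multiplying by (3 - z + 2z²) gives running coefficients 3,2,4,1,2,0,0,0,0,0,0,0,0 for degrees 0…12.
Multiplying by (1 - 2z)⁴ gives running coefficients 3,-22,60,-79,74,-88,80,-48,32,0,0,0,0 for degrees 0…12.
Finally multiplying by (1 + z²)⁴, the product of all factors after the first has coefficients 3,-22,72,-167,332,-536,748,-962,1039,-1058,964,-719,586 for degrees 0…12.
[z¹²] = 2·586 + 1·(-719) − 2·964 + 2·(-1058) = -3591.

-3591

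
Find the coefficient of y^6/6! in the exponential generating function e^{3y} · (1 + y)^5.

83079

The EGF product rule gives c_6 = Σ_{k_1+k_2=6} C(6; k_1,k_2) · ∏ g_i(k_i), where e^{3y} gives (3)^k; (1+y)^5 gives the falling factorial (5)_k.
g_1(k) for k = 0…6: 1, 3, 9, 27, 81, 243, 729.
g_2(k) for k = 0…6: 1, 5, 20, 60, 120, 120, 0.
c_6 = Σ_k C(6,k)·g_1(k)·g_2(6−k) = 6·3·120 + 15·9·120 + 20·27·60 + 15·81·20 + 6·243·5 + 1·729·1 = 2160 + 16200 + 32400 + 24300 + 7290 + 729 = 83079.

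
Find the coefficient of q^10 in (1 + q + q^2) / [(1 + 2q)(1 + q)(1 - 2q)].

1365

Partial fractions give a closed form: a_n = (3/4)·(-2)^n + (-1/3)·(-1)^n + (7/12)·2^n.
At n = 10: a_10 = 1365.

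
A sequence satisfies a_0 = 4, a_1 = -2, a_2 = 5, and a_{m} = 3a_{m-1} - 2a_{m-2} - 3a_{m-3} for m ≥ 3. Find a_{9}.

-731

The ordinary generating function has denominator 1 - 3t + 2t^2 + 3t^3.
Iterating the recurrence: a_0,…,a_{9} = 4, -2, 5, 7, 17, 22, 11, -62, -274, -731.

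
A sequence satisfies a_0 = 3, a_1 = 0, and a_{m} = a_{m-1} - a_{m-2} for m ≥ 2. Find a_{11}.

3

The ordinary generating function has denominator 1 - y + y^2.
Iterating the recurrence: a_0,…,a_{11} = 3, 0, -3, -3, 0, 3, 3, 0, -3, -3, 0, 3.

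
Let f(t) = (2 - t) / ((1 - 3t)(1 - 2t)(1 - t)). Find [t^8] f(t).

47672

Partial fractions give a closed form: a_n = (15/2)·3^n + (-6)·2^n + (1/2)·1^n.
At n = 8: a_8 = 47672.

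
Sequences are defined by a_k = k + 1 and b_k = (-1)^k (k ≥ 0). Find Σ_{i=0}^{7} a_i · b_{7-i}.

4

This is [x^7] in the product of the two ordinary generating functions.
Σ = 1·(-1) + 2·1 + 3·(-1) + 4·1 + 5·(-1) + 6·1 + 7·(-1) + 8·1 = 4.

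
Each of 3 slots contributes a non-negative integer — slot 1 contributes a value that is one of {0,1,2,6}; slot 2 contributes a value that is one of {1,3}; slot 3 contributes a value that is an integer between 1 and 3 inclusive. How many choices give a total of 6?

The generating function for the choices is (1 + z + z² + z⁶)·(z + z³)·(z + z² + z³); the count is [z⁶].
(1 + z + z² + z⁶) has coefficients 1,1,1,0,0,0,1 for degrees 0…6.
(z + z³) has coefficients 0,1,0,1,0,0,0 for degrees 0…6.
Finally multiplying by (z + z² + z³), the product of all factors after the first has coefficients 0,0,1,1,2,1,1 for degrees 0…6.
[z⁶] = 1·1 + 1·1 + 1·2 + 1·0 = 4.

4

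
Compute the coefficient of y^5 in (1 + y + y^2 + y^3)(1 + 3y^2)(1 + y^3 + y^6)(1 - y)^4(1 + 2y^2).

-12

(1 + y + y^2 + y^3) has coefficients 1,1,1,1 for degrees 0…3.
(1 + 3y^2) has coefficients 1,0,3,0,0,0 for degrees 0…5.
Multiplying by (1 + y^3 + y^6) gives running coefficients 1,0,3,1,0,3 for degrees 0…5.
Multiplying by (1 - y)^4 gives running coefficients 1,-4,9,-15,15,-3 for degrees 0…5.
Finally multiplying by (1 + 2y^2), the product of all factors after the first has coefficients 1,-4,11,-23,33,-33 for degrees 0…5.
[y^5] = 1·(-33) + 1·33 + 1·(-23) + 1·11 = -12.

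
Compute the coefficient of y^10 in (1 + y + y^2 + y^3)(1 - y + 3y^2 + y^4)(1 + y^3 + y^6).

4

(1 + y + y^2 + y^3) has coefficients 1,1,1,1 for degrees 0…3.
(1 - y + 3y^2 + y^4) has coefficients 1,-1,3,0,1,0,0,0,0,0,0 for degrees 0…10.
Finally multiplying by (1 + y^3 + y^6), the product of all factors after the first has coefficients 1,-1,3,1,0,3,1,0,3,0,1 for degrees 0…10.
[y^10] = 1·1 + 1·0 + 1·3 + 1·0 = 4.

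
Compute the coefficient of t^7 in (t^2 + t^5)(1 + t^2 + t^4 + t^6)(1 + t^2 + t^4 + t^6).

(t^2 + t^5) has coefficients 0,0,1,0,0,1 for degrees 0…5.
(1 + t^2 + t^4 + t^6) has coefficients 1,0,1,0,1,0,1,0 for degrees 0…7.
Finally multiplying by (1 + t^2 + t^4 + t^6), the product of all factors after the first has coefficients 1,0,2,0,3,0,4,0 for degrees 0…7.
[t^7] = 1·0 + 1·2 = 2.

2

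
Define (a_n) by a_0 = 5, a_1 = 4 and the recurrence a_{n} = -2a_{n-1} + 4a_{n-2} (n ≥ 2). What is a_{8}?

The ordinary generating function has denominator 1 + 2z - 4z^2.
Iterating the recurrence: a_0,…,a_{8} = 5, 4, 12, -8, 64, -160, 576, -1792, 5888.

5888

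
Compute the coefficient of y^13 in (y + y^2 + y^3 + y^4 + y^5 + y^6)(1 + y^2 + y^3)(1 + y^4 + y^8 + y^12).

(y + y^2 + y^3 + y^4 + y^5 + y^6) has coefficients 0,1,1,1,1,1,1 for degrees 0…6.
(1 + y^2 + y^3) has coefficients 1,0,1,1,0,0,0,0,0,0,0,0,0,0 for degrees 0…13.
Finally multiplying by (1 + y^4 + y^8 + y^12), the product of all factors after the first has coefficients 1,0,1,1,1,0,1,1,1,0,1,1,1,0 for degrees 0…13.
[y^13] = 1·1 + 1·1 + 1·1 + 1·0 + 1·1 + 1·1 = 5.

5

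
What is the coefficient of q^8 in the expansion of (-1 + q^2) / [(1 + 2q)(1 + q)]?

-384

The denominator gives the recurrence a_n = −3a_(n−1) − 2a_(n−2) for n ≥ 3; the numerator fixes a_0 = -1, a_1 = 3, a_2 = -6.
Iterating: -1, 3, -6, 12, -24, 48, -96, 192, -384, so a_8 = -384.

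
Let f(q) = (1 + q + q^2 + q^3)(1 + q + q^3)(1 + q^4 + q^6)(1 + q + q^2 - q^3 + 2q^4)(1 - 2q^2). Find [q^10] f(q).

(1 + q + q^2 + q^3) has coefficients 1,1,1,1 for degrees 0…3.
(1 + q + q^3) has coefficients 1,1,0,1,0,0,0,0,0,0,0 for degrees 0…10.
Multiplying by (1 + q^4 + q^6) gives running coefficients 1,1,0,1,1,1,1,2,0,1,0 for degrees 0…10.
Multiplying by (1 + q + q^2 - q^3 + 2q^4) gives running coefficients 1,2,2,1,3,5,2,5,4,4,1 for degrees 0…10.
Finally multiplying by (1 - 2q^2), the product of all factors after the first has coefficients 1,2,0,-3,-1,3,-4,-5,0,-6,-7 for degrees 0…10.
[q^10] = 1·(-7) + 1·(-6) + 1·0 + 1·(-5) = -18.

-18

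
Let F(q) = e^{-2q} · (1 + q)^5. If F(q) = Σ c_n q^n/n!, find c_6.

64

The EGF product rule gives c_6 = Σ_{k_1+k_2=6} C(6; k_1,k_2) · ∏ g_i(k_i), where e^{-2q} gives (-2)^k; (1+q)^5 gives the falling factorial (5)_k.
g_1(k) for k = 0…6: 1, -2, 4, -8, 16, -32, 64.
g_2(k) for k = 0…6: 1, 5, 20, 60, 120, 120, 0.
c_6 = Σ_k C(6,k)·g_1(k)·g_2(6−k) = 6·(-2)·120 + 15·4·120 + 20·(-8)·60 + 15·16·20 + 6·(-32)·5 + 1·64·1 = −1440 + 7200 − 9600 + 4800 − 960 + 64 = 64.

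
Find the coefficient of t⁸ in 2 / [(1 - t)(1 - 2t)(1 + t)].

682

Partial fractions give a closed form: a_n = (-1)·1^n + (8/3)·2^n + (1/3)·(-1)^n.
At n = 8: a_8 = 682.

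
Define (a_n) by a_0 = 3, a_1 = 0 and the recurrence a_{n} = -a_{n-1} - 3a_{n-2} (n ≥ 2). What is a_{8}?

-117

The ordinary generating function has denominator 1 + y + 3y^2.
Iterating the recurrence: a_0,…,a_{8} = 3, 0, -9, 9, 18, -45, -9, 144, -117.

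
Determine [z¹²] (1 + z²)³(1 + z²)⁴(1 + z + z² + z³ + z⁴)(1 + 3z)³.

(1 + z²)³ has coefficients 1,0,3,0,3,0,1 for degrees 0…6.
(1 + z²)⁴ has coefficients 1,0,4,0,6,0,4,0,1,0,0,0,0 for degrees 0…12.
Multiplying by (1 + z + z² + z³ + z⁴) gives running coefficients 1,1,5,5,11,10,14,10,11,5,5,1,1 for degrees 0…12.
Finally multiplying by (1 + 3z)³, the product of all factors after the first has coefficients 1,10,41,104,218,379,536,703,749,752,617,478,280 for degrees 0…12.
[z¹²] = 1·280 + 3·617 + 3·749 + 1·536 = 4914.

4914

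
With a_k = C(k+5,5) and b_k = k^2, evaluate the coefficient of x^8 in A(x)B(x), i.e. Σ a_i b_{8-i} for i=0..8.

The convolution is the t^8 coefficient of A(t)B(t).
Σ = 1·64 + 6·49 + 21·36 + 56·25 + 126·16 + 252·9 + 462·4 + 792·1 + 1287·0 = 9438.

9438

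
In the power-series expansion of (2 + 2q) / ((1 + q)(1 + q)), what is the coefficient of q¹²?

2

The denominator gives the recurrence a_n = −2a_(n−1) − a_(n−2) for n ≥ 2; the numerator fixes a_0 = 2, a_1 = -2.
Iterating: 2, -2, 2, -2, 2, -2, 2, -2, 2, -2, 2, -2, 2, so a_12 = 2.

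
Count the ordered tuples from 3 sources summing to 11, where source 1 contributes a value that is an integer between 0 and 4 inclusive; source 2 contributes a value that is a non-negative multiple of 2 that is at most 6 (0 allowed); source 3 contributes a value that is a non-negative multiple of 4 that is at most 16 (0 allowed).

4

The generating function for the choices is (1 + x + x^2 + x^3 + x^4)·(1 + x^2 + x^4 + x^6)·(1 + x^4 + x^8 + x^12 + x^16); the count is [x^11].
(1 + x + x^2 + x^3 + x^4) has coefficients 1,1,1,1,1 for degrees 0…4.
(1 + x^2 + x^4 + x^6) has coefficients 1,0,1,0,1,0,1,0,0,0,0,0 for degrees 0…11.
Finally multiplying by (1 + x^4 + x^8 + x^12 + x^16), the product of all factors after the first has coefficients 1,0,1,0,2,0,2,0,2,0,2,0 for degrees 0…11.
[x^11] = 1·0 + 1·2 + 1·0 + 1·2 + 1·0 = 4.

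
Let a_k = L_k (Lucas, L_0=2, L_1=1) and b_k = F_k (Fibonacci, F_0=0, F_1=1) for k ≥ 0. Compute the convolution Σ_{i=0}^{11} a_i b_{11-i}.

The convolution is the x^11 coefficient of A(x)B(x).
Σ = 2·89 + 1·55 + 3·34 + 4·21 + 7·13 + 11·8 + 18·5 + 29·3 + 47·2 + 76·1 + 123·1 + 199·0 = 1068.

1068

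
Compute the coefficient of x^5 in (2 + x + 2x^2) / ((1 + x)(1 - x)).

1

The denominator gives the recurrence a_n = a_(n−2) for n ≥ 3; the numerator fixes a_0 = 2, a_1 = 1, a_2 = 4.
Iterating: 2, 1, 4, 1, 4, 1, so a_5 = 1.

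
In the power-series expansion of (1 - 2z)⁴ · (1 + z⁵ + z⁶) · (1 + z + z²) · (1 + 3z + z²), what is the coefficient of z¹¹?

(1 - 2z)⁴ has coefficients 1,-8,24,-32,16 for degrees 0…4.
(1 + z⁵ + z⁶) has coefficients 1,0,0,0,0,1,1,0,0,0,0,0 for degrees 0…11.
Multiplying by (1 + z + z²) gives running coefficients 1,1,1,0,0,1,2,2,1,0,0,0 for degrees 0…11.
Finally multiplying by (1 + 3z + z²), the product of all factors after the first has coefficients 1,4,5,4,1,1,5,9,9,5,1,0 for degrees 0…11.
[z¹¹] = 1·0 − 8·1 + 24·5 − 32·9 + 16·9 = -32.

-32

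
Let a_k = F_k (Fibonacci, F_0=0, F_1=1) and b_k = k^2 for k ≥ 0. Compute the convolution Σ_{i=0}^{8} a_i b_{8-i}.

Write out a_i and b_{8-i} for i = 0,…,8 and sum the products.
Σ = 0·64 + 1·49 + 1·36 + 2·25 + 3·16 + 5·9 + 8·4 + 13·1 + 21·0 = 273.

273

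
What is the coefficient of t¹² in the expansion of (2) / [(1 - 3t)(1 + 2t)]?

Partial fractions give a closed form: a_n = (6/5)·3^n + (4/5)·(-2)^n.
At n = 12: a_12 = 641006.

641006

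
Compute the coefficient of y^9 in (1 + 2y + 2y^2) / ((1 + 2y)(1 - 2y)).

The denominator gives the recurrence a_n = 4a_(n−2) for n ≥ 3; the numerator fixes a_0 = 1, a_1 = 2, a_2 = 6.
Iterating: 1, 2, 6, 8, 24, 32, 96, 128, 384, 512, so a_9 = 512.

512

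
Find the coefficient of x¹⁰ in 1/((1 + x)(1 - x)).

Partial fractions give a closed form: a_n = (1/2)·(-1)^n + (1/2)·1^n.
At n = 10: a_10 = 1.

1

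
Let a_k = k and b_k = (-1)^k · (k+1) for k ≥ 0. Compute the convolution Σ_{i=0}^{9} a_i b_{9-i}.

5

The convolution is the t^9 coefficient of A(t)B(t).
Σ = 0·(-10) + 1·9 + 2·(-8) + 3·7 + 4·(-6) + 5·5 + 6·(-4) + 7·3 + 8·(-2) + 9·1 = 5.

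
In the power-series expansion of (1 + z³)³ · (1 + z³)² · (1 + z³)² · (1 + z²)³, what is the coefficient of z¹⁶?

105

(1 + z³)³ has coefficients 1,0,0,3,0,0,3,0,0,1 for degrees 0…9.
(1 + z³)² has coefficients 1,0,0,2,0,0,1,0,0,0,0,0,0,0,0,0,0 for degrees 0…16.
Multiplying by (1 + z³)² gives running coefficients 1,0,0,4,0,0,6,0,0,4,0,0,1,0,0,0,0 for degrees 0…16.
Finally multiplying by (1 + z²)³, the product of all factors after the first has coefficients 1,0,3,4,3,12,7,12,18,8,18,12,7,12,3,4,3 for degrees 0…16.
[z¹⁶] = 1·3 + 3·12 + 3·18 + 1·12 = 105.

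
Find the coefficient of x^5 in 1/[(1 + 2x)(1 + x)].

Partial fractions give a closed form: a_n = (2)·(-2)^n + (-1)·(-1)^n.
At n = 5: a_5 = -63.

-63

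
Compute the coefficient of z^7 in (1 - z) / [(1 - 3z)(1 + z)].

1093

The denominator gives the recurrence a_n = 2a_(n−1) + 3a_(n−2) for n ≥ 2; the numerator fixes a_0 = 1, a_1 = 1.
Iterating: 1, 1, 5, 13, 41, 121, 365, 1093, so a_7 = 1093.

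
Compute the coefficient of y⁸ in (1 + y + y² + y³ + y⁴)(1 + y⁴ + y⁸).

(1 + y + y² + y³ + y⁴) has coefficients 1,1,1,1,1 for degrees 0…4.
(1 + y⁴ + y⁸) has coefficients 1,0,0,0,1,0,0,0,1 for degrees 0…8.
[y⁸] = 1·1 + 1·0 + 1·0 + 1·0 + 1·1 = 2.

2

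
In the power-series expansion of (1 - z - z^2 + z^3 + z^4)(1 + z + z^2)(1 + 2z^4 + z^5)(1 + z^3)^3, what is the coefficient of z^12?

(1 - z - z^2 + z^3 + z^4) has coefficients 1,-1,-1,1,1 for degrees 0…4.
(1 + z + z^2) has coefficients 1,1,1,0,0,0,0,0,0,0,0,0,0 for degrees 0…12.
Multiplying by (1 + 2z^4 + z^5) gives running coefficients 1,1,1,0,2,3,3,1,0,0,0,0,0 for degrees 0…12.
Finally multiplying by (1 + z^3)^3, the product of all factors after the first has coefficients 1,1,1,3,5,6,6,10,12,10,10,10,9 for degrees 0…12.
[z^12] = 1·9 − 1·10 − 1·10 + 1·10 + 1·12 = 11.

11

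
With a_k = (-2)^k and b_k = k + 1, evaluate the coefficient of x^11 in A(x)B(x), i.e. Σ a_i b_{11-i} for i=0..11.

-906

The convolution is the t^11 coefficient of A(t)B(t).
Σ = 1·12 − 2·11 + 4·10 − 8·9 + 16·8 − 32·7 + 64·6 − 128·5 + 256·4 − 512·3 + 1024·2 − 2048·1 = -906.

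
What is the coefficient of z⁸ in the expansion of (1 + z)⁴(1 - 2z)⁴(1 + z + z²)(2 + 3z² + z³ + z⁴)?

(1 + z)⁴ has coefficients 1,4,6,4,1 for degrees 0…4.
(1 - 2z)⁴ has coefficients 1,-8,24,-32,16,0,0,0,0 for degrees 0…8.
Multiplying by (1 + z + z²) gives running coefficients 1,-7,17,-16,8,-16,16,0,0 for degrees 0…8.
Finally multiplying by (2 + 3z² + z³ + z⁴), the product of all factors after the first has coefficients 2,-14,37,-52,61,-70,57,-56,40 for degrees 0…8.
[z⁸] = 1·40 + 4·(-56) + 6·57 + 4·(-70) + 1·61 = -61.

-61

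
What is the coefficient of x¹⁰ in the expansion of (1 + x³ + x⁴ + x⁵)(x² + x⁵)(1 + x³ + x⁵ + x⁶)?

4

(1 + x³ + x⁴ + x⁵) has coefficients 1,0,0,1,1,1 for degrees 0…5.
(x² + x⁵) has coefficients 0,0,1,0,0,1,0,0,0,0,0 for degrees 0…10.
Finally multiplying by (1 + x³ + x⁵ + x⁶), the product of all factors after the first has coefficients 0,0,1,0,0,2,0,1,2,0,1 for degrees 0…10.
[x¹⁰] = 1·1 + 1·1 + 1·0 + 1·2 = 4.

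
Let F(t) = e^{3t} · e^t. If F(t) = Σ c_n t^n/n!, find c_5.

The EGF product rule gives c_5 = Σ_{k_1+k_2=5} C(5; k_1,k_2) · ∏ g_i(k_i), where e^{3t} gives (3)^k; e^t gives (1)^k.
g_1(k) for k = 0…5: 1, 3, 9, 27, 81, 243.
g_2(k) for k = 0…5: 1, 1, 1, 1, 1, 1.
c_5 = Σ_k C(5,k)·g_1(k)·g_2(5−k) = 1·1·1 + 5·3·1 + 10·9·1 + 10·27·1 + 5·81·1 + 1·243·1 = 1 + 15 + 90 + 270 + 405 + 243 = 1024.

1024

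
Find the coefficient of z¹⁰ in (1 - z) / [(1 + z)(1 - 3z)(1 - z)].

Partial fractions give a closed form: a_n = (1/4)·(-1)^n + (3/4)·3^n.
At n = 10: a_10 = 44287.

44287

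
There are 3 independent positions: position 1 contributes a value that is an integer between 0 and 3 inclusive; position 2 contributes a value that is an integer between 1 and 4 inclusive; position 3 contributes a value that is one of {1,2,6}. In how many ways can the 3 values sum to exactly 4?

The generating function for the choices is (1 + q + q² + q³)·(q + q² + q³ + q⁴)·(q + q² + q⁶); the count is [q⁴].
(1 + q + q² + q³) has coefficients 1,1,1,1 for degrees 0…3.
(q + q² + q³ + q⁴) has coefficients 0,1,1,1,1 for degrees 0…4.
Finally multiplying by (q + q² + q⁶), the product of all factors after the first has coefficients 0,0,1,2,2 for degrees 0…4.
[q⁴] = 1·2 + 1·2 + 1·1 + 1·0 = 5.

5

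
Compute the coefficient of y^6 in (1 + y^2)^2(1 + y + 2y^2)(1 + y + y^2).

8

(1 + y^2)^2 has coefficients 1,0,2,0,1 for degrees 0…4.
(1 + y + 2y^2) has coefficients 1,1,2,0,0,0,0 for degrees 0…6.
Finally multiplying by (1 + y + y^2), the product of all factors after the first has coefficients 1,2,4,3,2,0,0 for degrees 0…6.
[y^6] = 1·0 + 2·2 + 1·4 = 8.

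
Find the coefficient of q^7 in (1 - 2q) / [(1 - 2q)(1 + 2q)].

-128

The denominator gives the recurrence a_n = 4a_(n−2) for n ≥ 3; the numerator fixes a_0 = 1, a_1 = -2, a_2 = 4.
Iterating: 1, -2, 4, -8, 16, -32, 64, -128, so a_7 = -128.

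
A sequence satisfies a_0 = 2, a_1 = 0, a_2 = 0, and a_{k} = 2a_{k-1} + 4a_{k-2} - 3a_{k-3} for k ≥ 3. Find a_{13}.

The ordinary generating function has denominator 1 - 2q - 4q^2 + 3q^3.
Iterating the recurrence: a_0,…,a_{13} = 2, 0, 0, -6, -12, -48, -126, -408, -1176, -3606, -10692, -32280, -96510, -290064.

-290064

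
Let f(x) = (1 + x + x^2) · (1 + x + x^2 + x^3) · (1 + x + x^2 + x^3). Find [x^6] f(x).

(1 + x + x^2) has coefficients 1,1,1 for degrees 0…2.
(1 + x + x^2 + x^3) has coefficients 1,1,1,1,0,0,0 for degrees 0…6.
Finally multiplying by (1 + x + x^2 + x^3), the product of all factors after the first has coefficients 1,2,3,4,3,2,1 for degrees 0…6.
[x^6] = 1·1 + 1·2 + 1·3 = 6.

6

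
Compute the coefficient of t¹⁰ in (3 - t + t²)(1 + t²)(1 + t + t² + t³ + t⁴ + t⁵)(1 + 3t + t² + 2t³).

11

(3 - t + t²) has coefficients 3,-1,1 for degrees 0…2.
(1 + t²) has coefficients 1,0,1,0,0,0,0,0,0,0,0 for degrees 0…10.
Multiplying by (1 + t + t² + t³ + t⁴ + t⁵) gives running coefficients 1,1,2,2,2,2,1,1,0,0,0 for degrees 0…10.
Finally multiplying by (1 + 3t + t² + 2t³), the product of all factors after the first has coefficients 1,4,6,11,12,14,13,10,8,3,2 for degrees 0…10.
[t¹⁰] = 3·2 − 1·3 + 1·8 = 11.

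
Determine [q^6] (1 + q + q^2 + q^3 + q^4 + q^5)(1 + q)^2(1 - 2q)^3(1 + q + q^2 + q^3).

(1 + q + q^2 + q^3 + q^4 + q^5) has coefficients 1,1,1,1,1,1 for degrees 0…5.
(1 + q)^2 has coefficients 1,2,1,0,0,0,0 for degrees 0…6.
Multiplying by (1 - 2q)^3 gives running coefficients 1,-4,1,10,-4,-8,0 for degrees 0…6.
Finally multiplying by (1 + q + q^2 + q^3), the product of all factors after the first has coefficients 1,-3,-2,8,3,-1,-2 for degrees 0…6.
[q^6] = 1·(-2) + 1·(-1) + 1·3 + 1·8 + 1·(-2) + 1·(-3) = 3.

3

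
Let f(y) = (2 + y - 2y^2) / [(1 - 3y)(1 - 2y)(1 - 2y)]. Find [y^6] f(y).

11227

The denominator gives the recurrence a_n = 7a_(n−1) − 16a_(n−2) + 12a_(n−3) for n ≥ 3; the numerator fixes a_0 = 2, a_1 = 15, a_2 = 71.
Iterating: 2, 15, 71, 281, 1011, 3433, 11227, so a_6 = 11227.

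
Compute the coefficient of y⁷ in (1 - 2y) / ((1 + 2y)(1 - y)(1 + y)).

-340

The denominator gives the recurrence a_n = −2a_(n−1) + a_(n−2) + 2a_(n−3) for n ≥ 3; the numerator fixes a_0 = 1, a_1 = -4, a_2 = 9.
Iterating: 1, -4, 9, -20, 41, -84, 169, -340, so a_7 = -340.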